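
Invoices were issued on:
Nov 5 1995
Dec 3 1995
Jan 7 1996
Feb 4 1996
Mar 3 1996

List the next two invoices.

These are Sundays at 28- or 35-day spacing (28, 35, 28, 28).
The pattern: 1st Sunday of the month.
April 1996 — 1st Sunday is Apr 7 1996.
1st Sunday of May 1996: May 5 1996.

Apr 7 1996, May 5 1996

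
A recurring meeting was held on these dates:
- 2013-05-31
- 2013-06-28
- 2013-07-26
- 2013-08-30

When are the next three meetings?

These are Fridays with 28, 28, 35-day gaps.
Each is the final Friday of its month — 2013-05-31 is past the 28th, so '4th Friday' doesn't fit.
Last Friday of September 2013: 2013-09-27.
October 2013 ends with Friday 2013-10-25.
November 2013 ends with Friday 2013-11-29.

2013-09-27, 2013-10-25, 2013-11-29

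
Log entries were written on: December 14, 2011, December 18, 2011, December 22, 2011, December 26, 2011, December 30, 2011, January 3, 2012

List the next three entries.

January 7, 2012; January 11, 2012; January 15, 2012

Every event comes 4 days after the last (4, 4, 4, 4, 4).
January 3, 2012 + 4 days = January 7, 2012.
January 7, 2012 + 4 days = January 11, 2012.
January 11, 2012 + 4 days = January 15, 2012.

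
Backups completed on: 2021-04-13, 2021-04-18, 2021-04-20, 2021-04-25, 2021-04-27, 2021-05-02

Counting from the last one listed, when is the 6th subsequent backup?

The gap pattern 5, 2, 5, 2, 5 repeats every 2 events.
These are the Tuesdays and Sundays of each week.
Next Tuesday: 2021-05-04.
Next Sunday: 2021-05-09.
Next Tuesday: 2021-05-11.
The following Sunday is 2021-05-16.
The following Tuesday is 2021-05-18.
Next Sunday: 2021-05-23.

2021-05-23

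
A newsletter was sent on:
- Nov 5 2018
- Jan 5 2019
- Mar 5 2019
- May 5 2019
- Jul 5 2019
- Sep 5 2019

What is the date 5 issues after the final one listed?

Each date is the 5th; the gaps (61, 59, 61, 61, 62) track the month lengths.
The rule is the 5th of every 2 months.
Next: November 2019 → Nov 5 2019.
January 2020: Jan 5 2020.
March 2020: Mar 5 2020.
Next: May 2020 → May 5 2020.
July 2020: Jul 5 2020.

Jul 5 2020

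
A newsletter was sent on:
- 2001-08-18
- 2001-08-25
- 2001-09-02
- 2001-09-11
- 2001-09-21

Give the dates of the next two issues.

Gaps: 7, 8, 9, 10 days — each gap is 1 larger than the previous one.
Next gap: 11 days. 2001-09-21 + 11 days = 2001-10-02.
Next gap: 12 days. 2001-10-02 + 12 days = 2001-10-14.

2001-10-02, 2001-10-14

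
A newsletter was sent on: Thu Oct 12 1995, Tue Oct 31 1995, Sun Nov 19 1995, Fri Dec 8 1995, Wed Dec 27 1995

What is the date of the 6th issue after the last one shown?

Every event comes 19 days after the last (19, 19, 19, 19).
Wed Dec 27 1995 + 19 days = Mon Jan 15 1996.
Mon Jan 15 1996 + 19 days = Sat Feb 3 1996.
Sat Feb 3 1996 + 19 days = Thu Feb 22 1996.
Thu Feb 22 1996 + 19 days = Tue Mar 12 1996.
Tue Mar 12 1996 + 19 days = Sun Mar 31 1996.
Sun Mar 31 1996 + 19 days = Fri Apr 19 1996.

Fri Apr 19 1996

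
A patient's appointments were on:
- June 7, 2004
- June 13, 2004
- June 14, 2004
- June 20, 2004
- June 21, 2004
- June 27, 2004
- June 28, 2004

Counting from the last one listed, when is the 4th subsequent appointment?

Every event lands on a Monday or Sunday (gaps cycle 6, 1, 6, 1, 6, 1).
So the schedule is: every Monday and Sunday.
Next Sunday: July 4, 2004.
Next Monday: July 5, 2004.
Next Sunday: July 11, 2004.
The following Monday is July 12, 2004.

July 12, 2004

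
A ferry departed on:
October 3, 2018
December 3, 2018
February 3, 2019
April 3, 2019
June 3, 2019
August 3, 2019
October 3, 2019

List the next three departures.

The day-of-month is always 3 (61, 62, 59, 61, 61, 61 days between events).
So this recurs on the 3rd of every 2 months.
December 2019: December 3, 2019.
Next: February 2020 → February 3, 2020.
April 2020: April 3, 2020.

December 3, 2019; February 3, 2020; April 3, 2020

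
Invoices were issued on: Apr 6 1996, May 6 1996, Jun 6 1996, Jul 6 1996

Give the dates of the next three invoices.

Aug 6 1996, Sep 6 1996, Oct 6 1996

Gaps: 30, 31, 30 days — not constant. Every event is on the 6th of the month.
Pattern: the 6th of each month.
Next: August 1996 → Aug 6 1996.
September 1996: Sep 6 1996.
October 1996: Oct 6 1996.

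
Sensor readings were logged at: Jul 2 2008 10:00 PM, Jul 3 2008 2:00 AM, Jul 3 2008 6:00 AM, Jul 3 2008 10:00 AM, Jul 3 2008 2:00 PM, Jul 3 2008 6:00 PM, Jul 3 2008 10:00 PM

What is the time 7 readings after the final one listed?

Jul 5 2008 2:00 AM

Spacing: 4, 4, 4, 4, 4, 4 h — constant 4 h.
Jul 3 2008 10:00 PM + 4 h = Jul 4 2008 2:00 AM.
Jul 4 2008 2:00 AM + 4 h = Jul 4 2008 6:00 AM.
Jul 4 2008 6:00 AM + 4 h = Jul 4 2008 10:00 AM.
Jul 4 2008 10:00 AM + 4 h = Jul 4 2008 2:00 PM.
Jul 4 2008 2:00 PM + 4 h = Jul 4 2008 6:00 PM.
Jul 4 2008 6:00 PM + 4 h = Jul 4 2008 10:00 PM.
Jul 4 2008 10:00 PM + 4 h = Jul 5 2008 2:00 AM.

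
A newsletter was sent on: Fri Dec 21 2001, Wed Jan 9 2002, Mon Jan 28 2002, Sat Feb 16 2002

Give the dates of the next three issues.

The spacing is 19, 19, 19 days — always 19 days.
Sat Feb 16 2002 + 19 days = Thu Mar 7 2002.
Thu Mar 7 2002 + 19 days = Tue Mar 26 2002.
Tue Mar 26 2002 + 19 days = Sun Apr 14 2002.

Thu Mar 7 2002, Tue Mar 26 2002, Sun Apr 14 2002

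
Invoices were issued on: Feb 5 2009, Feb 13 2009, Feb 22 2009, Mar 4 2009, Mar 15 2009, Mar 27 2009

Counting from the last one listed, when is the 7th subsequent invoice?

Jul 17 2009

Gaps: 8, 9, 10, 11, 12 days — each gap is 1 larger than the previous one.
Next gap: 13 days. Mar 27 2009 + 13 days = Apr 9 2009.
Next gap: 14 days. Apr 9 2009 + 14 days = Apr 23 2009.
Next gap: 15 days. Apr 23 2009 + 15 days = May 8 2009.
Next gap: 16 days. May 8 2009 + 16 days = May 24 2009.
Next gap: 17 days. May 24 2009 + 17 days = Jun 10 2009.
Next gap: 18 days. Jun 10 2009 + 18 days = Jun 28 2009.
Next gap: 19 days. Jun 28 2009 + 19 days = Jul 17 2009.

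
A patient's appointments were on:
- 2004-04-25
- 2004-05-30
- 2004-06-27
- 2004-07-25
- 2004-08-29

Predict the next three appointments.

These are Sundays with 35, 28, 28, 35-day gaps.
Each is the final Sunday of its month — 2004-05-30 is past the 28th, so '4th Sunday' doesn't fit.
September 2004 ends with Sunday 2004-09-26.
Last Sunday of October 2004: 2004-10-31.
November 2004 ends with Sunday 2004-11-28.

2004-09-26, 2004-10-31, 2004-11-28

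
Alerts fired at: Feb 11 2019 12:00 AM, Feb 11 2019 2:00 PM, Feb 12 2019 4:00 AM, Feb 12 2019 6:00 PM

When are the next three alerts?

Gaps: 14, 14, 14 hours — each event is 14 hours after the previous one.
Feb 12 2019 6:00 PM + 14 h = Feb 13 2019 8:00 AM.
Feb 13 2019 8:00 AM + 14 h = Feb 13 2019 10:00 PM.
Feb 13 2019 10:00 PM + 14 h = Feb 14 2019 12:00 PM.

Feb 13 2019 8:00 AM, Feb 13 2019 10:00 PM, Feb 14 2019 12:00 PM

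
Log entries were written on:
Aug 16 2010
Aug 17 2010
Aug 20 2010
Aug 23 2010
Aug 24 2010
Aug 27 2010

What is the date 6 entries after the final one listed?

Sep 10 2010

Every event lands on a Monday or Tuesday or Friday (gaps cycle 1, 3, 3, 1, 3).
So the schedule is: every Monday, Tuesday and Friday.
Next Monday: Aug 30 2010.
The following Tuesday is Aug 31 2010.
Next Friday: Sep 3 2010.
Next Monday: Sep 6 2010.
Next Tuesday: Sep 7 2010.
The following Friday is Sep 10 2010.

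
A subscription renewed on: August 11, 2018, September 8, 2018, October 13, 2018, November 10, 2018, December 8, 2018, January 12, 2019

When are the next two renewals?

These are Saturdays at 28- or 35-day spacing (28, 35, 28, 28, 35).
The pattern: 2nd Saturday of the month.
February 2019 — 2nd Saturday is February 9, 2019.
2nd Saturday of March 2019: March 9, 2019.

February 9, 2019; March 9, 2019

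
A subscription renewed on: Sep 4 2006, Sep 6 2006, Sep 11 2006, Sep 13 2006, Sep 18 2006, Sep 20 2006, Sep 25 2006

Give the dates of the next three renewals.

Sep 27 2006, Oct 2 2006, Oct 4 2006

Every event lands on a Monday or Wednesday (gaps cycle 2, 5, 2, 5, 2, 5).
So the schedule is: every Monday and Wednesday.
Next Wednesday: Sep 27 2006.
Next Monday: Oct 2 2006.
Next Wednesday: Oct 4 2006.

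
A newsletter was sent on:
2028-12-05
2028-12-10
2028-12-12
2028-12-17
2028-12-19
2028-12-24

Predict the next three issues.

Gaps: 5, 2, 5, 2, 5 days — not constant, but cyclic with period 2.
The events fall on every Tuesday and Sunday.
Next Tuesday: 2028-12-26.
Next Sunday: 2028-12-31.
The following Tuesday is 2029-01-02.

2028-12-26, 2028-12-31, 2029-01-02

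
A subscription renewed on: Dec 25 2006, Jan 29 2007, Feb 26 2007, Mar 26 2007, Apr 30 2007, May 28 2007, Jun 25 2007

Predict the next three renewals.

Jul 30 2007, Aug 27 2007, Sep 24 2007

All Mondays; the gaps (35, 28, 28, 35, 28, 28) vary with month length.
This is the last Monday of each month.
Last Monday of July 2007: Jul 30 2007.
Last Monday of August 2007: Aug 27 2007.
September 2007 ends with Monday Sep 24 2007.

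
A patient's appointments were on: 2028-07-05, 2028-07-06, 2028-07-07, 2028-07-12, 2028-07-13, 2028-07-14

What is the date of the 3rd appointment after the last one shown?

2028-07-21

The gap pattern 1, 1, 5, 1, 1 repeats every 3 events.
These are the Wednesdays, Thursdays and Fridays of each week.
The following Wednesday is 2028-07-19.
Next Thursday: 2028-07-20.
The following Friday is 2028-07-21.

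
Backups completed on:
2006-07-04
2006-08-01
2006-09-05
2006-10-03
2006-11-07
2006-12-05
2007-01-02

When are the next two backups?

2007-02-06, 2007-03-06

All dates are Tuesdays, 28, 35, 28, 35, 28, 28 days apart.
Specifically, the 1st Tuesday of each month.
1st Tuesday of February 2007: 2007-02-06.
1st Tuesday of March 2007: 2007-03-06.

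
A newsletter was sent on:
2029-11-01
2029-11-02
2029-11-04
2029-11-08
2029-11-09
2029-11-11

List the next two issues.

Gaps: 1, 2, 4, 1, 2 days — not constant, but cyclic with period 3.
The events fall on every Thursday, Friday and Sunday.
Next Thursday: 2029-11-15.
The following Friday is 2029-11-16.

2029-11-15, 2029-11-16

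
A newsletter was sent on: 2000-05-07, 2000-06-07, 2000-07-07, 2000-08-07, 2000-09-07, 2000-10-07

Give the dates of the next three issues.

2000-11-07, 2000-12-07, 2001-01-07

Gaps: 31, 30, 31, 31, 30 days — not constant. Every event is on the 7th of the month.
Pattern: the 7th of each month.
Next: November 2000 → 2000-11-07.
December 2000: 2000-12-07.
Next: January 2001 → 2001-01-07.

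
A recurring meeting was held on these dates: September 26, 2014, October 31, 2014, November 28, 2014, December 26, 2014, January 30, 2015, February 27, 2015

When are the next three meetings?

These are Fridays with 35, 28, 28, 35, 28-day gaps.
Each is the final Friday of its month — October 31, 2014 is past the 28th, so '4th Friday' doesn't fit.
Last Friday of March 2015: March 27, 2015.
April 2015 ends with Friday April 24, 2015.
Last Friday of May 2015: May 29, 2015.

March 27, 2015; April 24, 2015; May 29, 2015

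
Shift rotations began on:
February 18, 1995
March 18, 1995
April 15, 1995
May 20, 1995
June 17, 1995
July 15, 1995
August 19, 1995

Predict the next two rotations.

September 16, 1995; October 21, 1995

Gaps: 28, 28, 35, 28, 28, 35 days — a mix of 28 and 35. Every date is a Saturday.
Each is the 3rd Saturday of its month.
September 1995 — 3rd Saturday is September 16, 1995.
3rd Saturday of October 1995: October 21, 1995.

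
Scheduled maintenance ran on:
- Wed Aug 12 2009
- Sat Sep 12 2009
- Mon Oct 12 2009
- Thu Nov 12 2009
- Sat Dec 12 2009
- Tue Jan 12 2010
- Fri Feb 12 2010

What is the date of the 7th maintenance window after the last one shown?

Gaps: 31, 30, 31, 30, 31, 31 days — not constant. Every event is on the 12th of the month.
Pattern: the 12th of each month.
Next: March 2010 → Fri Mar 12 2010.
Next: April 2010 → Mon Apr 12 2010.
Next: May 2010 → Wed May 12 2010.
Next: June 2010 → Sat Jun 12 2010.
July 2010: Mon Jul 12 2010.
August 2010: Thu Aug 12 2010.
September 2010: Sun Sep 12 2010.

Sun Sep 12 2010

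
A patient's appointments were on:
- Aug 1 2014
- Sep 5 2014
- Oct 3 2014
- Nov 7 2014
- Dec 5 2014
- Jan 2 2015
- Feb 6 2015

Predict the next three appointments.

These are Fridays at 28- or 35-day spacing (35, 28, 35, 28, 28, 35).
The pattern: 1st Friday of the month.
March 2015 — 1st Friday is Mar 6 2015.
1st Friday of April 2015: Apr 3 2015.
May 2015 — 1st Friday is May 1 2015.

Mar 6 2015, Apr 3 2015, May 1 2015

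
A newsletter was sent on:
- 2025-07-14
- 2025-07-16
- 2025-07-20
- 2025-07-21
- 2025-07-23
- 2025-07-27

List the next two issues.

Gaps: 2, 4, 1, 2, 4 days — not constant, but cyclic with period 3.
The events fall on every Monday, Wednesday and Sunday.
The following Monday is 2025-07-28.
The following Wednesday is 2025-07-30.

2025-07-28, 2025-07-30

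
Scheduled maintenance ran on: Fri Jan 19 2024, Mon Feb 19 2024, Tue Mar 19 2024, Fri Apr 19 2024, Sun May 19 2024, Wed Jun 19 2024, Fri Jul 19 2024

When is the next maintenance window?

Gaps: 31, 29, 31, 30, 31, 30 days — not constant. Every event is on the 19th of the month.
Pattern: the 19th of each month.
August 2024: Mon Aug 19 2024.

Mon Aug 19 2024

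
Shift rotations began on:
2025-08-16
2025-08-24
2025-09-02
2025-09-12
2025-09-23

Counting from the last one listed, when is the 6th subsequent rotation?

2025-12-19

Gaps: 8, 9, 10, 11 days — each gap is 1 larger than the previous one.
Next gap: 12 days. 2025-09-23 + 12 days = 2025-10-05.
Next gap: 13 days. 2025-10-05 + 13 days = 2025-10-18.
Next gap: 14 days. 2025-10-18 + 14 days = 2025-11-01.
Next gap: 15 days. 2025-11-01 + 15 days = 2025-11-16.
Next gap: 16 days. 2025-11-16 + 16 days = 2025-12-02.
Next gap: 17 days. 2025-12-02 + 17 days = 2025-12-19.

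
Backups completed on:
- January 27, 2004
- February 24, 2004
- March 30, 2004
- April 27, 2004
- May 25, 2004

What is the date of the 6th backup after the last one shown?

November 30, 2004

Every date is a Tuesday; gaps 28, 35, 28, 28 days.
Each is the last Tuesday of its month (at least one falls on the 29th or later, ruling out '4th Tuesday').
Last Tuesday of June 2004: June 29, 2004.
Last Tuesday of July 2004: July 27, 2004.
Last Tuesday of August 2004: August 31, 2004.
September 2004 ends with Tuesday September 28, 2004.
October 2004 ends with Tuesday October 26, 2004.
Last Tuesday of November 2004: November 30, 2004.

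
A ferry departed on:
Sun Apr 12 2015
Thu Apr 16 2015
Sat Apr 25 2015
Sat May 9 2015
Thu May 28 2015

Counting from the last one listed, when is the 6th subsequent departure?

Sat Jan 2 2016

Gaps: 4, 9, 14, 19 days — each gap is 5 larger than the previous one.
Next gap: 24 days. Thu May 28 2015 + 24 days = Sun Jun 21 2015.
Next gap: 29 days. Sun Jun 21 2015 + 29 days = Mon Jul 20 2015.
Next gap: 34 days. Mon Jul 20 2015 + 34 days = Sun Aug 23 2015.
Next gap: 39 days. Sun Aug 23 2015 + 39 days = Thu Oct 1 2015.
Next gap: 44 days. Thu Oct 1 2015 + 44 days = Sat Nov 14 2015.
Next gap: 49 days. Sat Nov 14 2015 + 49 days = Sat Jan 2 2016.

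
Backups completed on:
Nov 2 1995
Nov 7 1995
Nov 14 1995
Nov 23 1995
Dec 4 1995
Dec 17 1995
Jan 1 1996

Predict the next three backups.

Intervals are 5, 7, 9, 11, 13, 15 days — an arithmetic progression with common difference 2.
Next gap: 17 days. Jan 1 1996 + 17 days = Jan 18 1996.
Next gap: 19 days. Jan 18 1996 + 19 days = Feb 6 1996.
Next gap: 21 days. Feb 6 1996 + 21 days = Feb 27 1996.

Jan 18 1996, Feb 6 1996, Feb 27 1996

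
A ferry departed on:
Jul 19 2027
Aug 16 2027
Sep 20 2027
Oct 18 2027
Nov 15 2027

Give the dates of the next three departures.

These are Mondays at 28- or 35-day spacing (28, 35, 28, 28).
The pattern: 3rd Monday of the month.
December 2027 — 3rd Monday is Dec 20 2027.
3rd Monday of January 2028: Jan 17 2028.
February 2028 — 3rd Monday is Feb 21 2028.

Dec 20 2027, Jan 17 2028, Feb 21 2028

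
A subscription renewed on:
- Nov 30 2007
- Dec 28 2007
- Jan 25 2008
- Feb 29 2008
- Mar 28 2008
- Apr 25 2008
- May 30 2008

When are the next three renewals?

Jun 27 2008, Jul 25 2008, Aug 29 2008

These are Fridays with 28, 28, 35, 28, 28, 35-day gaps.
Each is the final Friday of its month — Nov 30 2007 is past the 28th, so '4th Friday' doesn't fit.
June 2008 ends with Friday Jun 27 2008.
Last Friday of July 2008: Jul 25 2008.
August 2008 ends with Friday Aug 29 2008.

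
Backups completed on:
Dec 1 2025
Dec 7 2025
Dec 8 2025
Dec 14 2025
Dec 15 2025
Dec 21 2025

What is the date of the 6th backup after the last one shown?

Jan 11 2026

The gap pattern 6, 1, 6, 1, 6 repeats every 2 events.
These are the Mondays and Sundays of each week.
Next Monday: Dec 22 2025.
The following Sunday is Dec 28 2025.
The following Monday is Dec 29 2025.
The following Sunday is Jan 4 2026.
Next Monday: Jan 5 2026.
Next Sunday: Jan 11 2026.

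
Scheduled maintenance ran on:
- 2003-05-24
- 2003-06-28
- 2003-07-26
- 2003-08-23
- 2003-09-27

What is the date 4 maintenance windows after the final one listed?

All dates are Saturdays, 35, 28, 28, 35 days apart.
Specifically, the 4th Saturday of each month.
4th Saturday of October 2003: 2003-10-25.
4th Saturday of November 2003: 2003-11-22.
4th Saturday of December 2003: 2003-12-27.
4th Saturday of January 2004: 2004-01-24.

2004-01-24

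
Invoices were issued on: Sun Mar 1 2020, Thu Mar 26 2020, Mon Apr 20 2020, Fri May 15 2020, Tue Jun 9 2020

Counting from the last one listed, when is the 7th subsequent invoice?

Tue Dec 1 2020

Every event comes 25 days after the last (25, 25, 25, 25).
Tue Jun 9 2020 + 25 days = Sat Jul 4 2020.
Sat Jul 4 2020 + 25 days = Wed Jul 29 2020.
Wed Jul 29 2020 + 25 days = Sun Aug 23 2020.
Sun Aug 23 2020 + 25 days = Thu Sep 17 2020.
Thu Sep 17 2020 + 25 days = Mon Oct 12 2020.
Mon Oct 12 2020 + 25 days = Fri Nov 6 2020.
Fri Nov 6 2020 + 25 days = Tue Dec 1 2020.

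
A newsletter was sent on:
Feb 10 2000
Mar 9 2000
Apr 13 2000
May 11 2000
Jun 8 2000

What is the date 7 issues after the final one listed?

All dates are Thursdays, 28, 35, 28, 28 days apart.
Specifically, the 2nd Thursday of each month.
July 2000 — 2nd Thursday is Jul 13 2000.
August 2000 — 2nd Thursday is Aug 10 2000.
2nd Thursday of September 2000: Sep 14 2000.
2nd Thursday of October 2000: Oct 12 2000.
November 2000 — 2nd Thursday is Nov 9 2000.
December 2000 — 2nd Thursday is Dec 14 2000.
January 2001 — 2nd Thursday is Jan 11 2001.

Jan 11 2001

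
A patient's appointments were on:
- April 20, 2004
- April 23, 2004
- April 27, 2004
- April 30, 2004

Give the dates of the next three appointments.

May 4, 2004; May 7, 2004; May 11, 2004

Every event lands on a Tuesday or Friday (gaps cycle 3, 4, 3).
So the schedule is: every Tuesday and Friday.
The following Tuesday is May 4, 2004.
Next Friday: May 7, 2004.
Next Tuesday: May 11, 2004.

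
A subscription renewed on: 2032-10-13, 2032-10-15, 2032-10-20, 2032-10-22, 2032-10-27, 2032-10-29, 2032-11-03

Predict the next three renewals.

Every event lands on a Wednesday or Friday (gaps cycle 2, 5, 2, 5, 2, 5).
So the schedule is: every Wednesday and Friday.
Next Friday: 2032-11-05.
The following Wednesday is 2032-11-10.
Next Friday: 2032-11-12.

2032-11-05, 2032-11-10, 2032-11-12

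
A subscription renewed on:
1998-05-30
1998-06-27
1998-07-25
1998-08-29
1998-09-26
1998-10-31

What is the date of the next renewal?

1998-11-28

All Saturdays; the gaps (28, 28, 35, 28, 35) vary with month length.
This is the last Saturday of each month.
November 1998 ends with Saturday 1998-11-28.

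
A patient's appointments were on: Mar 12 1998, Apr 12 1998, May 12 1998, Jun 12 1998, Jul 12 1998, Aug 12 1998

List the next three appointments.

The day-of-month is always 12 (31, 30, 31, 30, 31 days between events).
So this recurs on the 12th of each month.
September 1998: Sep 12 1998.
October 1998: Oct 12 1998.
Next: November 1998 → Nov 12 1998.

Sep 12 1998, Oct 12 1998, Nov 12 1998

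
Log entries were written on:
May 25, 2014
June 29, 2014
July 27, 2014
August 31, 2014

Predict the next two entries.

These are Sundays with 35, 28, 35-day gaps.
Each is the final Sunday of its month — June 29, 2014 is past the 28th, so '4th Sunday' doesn't fit.
September 2014 ends with Sunday September 28, 2014.
October 2014 ends with Sunday October 26, 2014.

September 28, 2014; October 26, 2014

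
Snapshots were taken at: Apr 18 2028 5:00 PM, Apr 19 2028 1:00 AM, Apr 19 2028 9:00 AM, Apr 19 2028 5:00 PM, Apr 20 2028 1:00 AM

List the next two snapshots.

The interval is a steady 8 hours (8, 8, 8, 8).
Apr 20 2028 1:00 AM + 8 h = Apr 20 2028 9:00 AM.
Apr 20 2028 9:00 AM + 8 h = Apr 20 2028 5:00 PM.

Apr 20 2028 9:00 AM, Apr 20 2028 5:00 PM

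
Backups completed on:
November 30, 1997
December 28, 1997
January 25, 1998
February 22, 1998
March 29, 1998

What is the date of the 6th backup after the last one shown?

These are Sundays with 28, 28, 28, 35-day gaps.
Each is the final Sunday of its month — November 30, 1997 is past the 28th, so '4th Sunday' doesn't fit.
April 1998 ends with Sunday April 26, 1998.
Last Sunday of May 1998: May 31, 1998.
Last Sunday of June 1998: June 28, 1998.
Last Sunday of July 1998: July 26, 1998.
Last Sunday of August 1998: August 30, 1998.
Last Sunday of September 1998: September 27, 1998.

September 27, 1998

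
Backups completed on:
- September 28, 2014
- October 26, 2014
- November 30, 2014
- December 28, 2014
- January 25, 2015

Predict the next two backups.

All Sundays; the gaps (28, 35, 28, 28) vary with month length.
This is the last Sunday of each month.
Last Sunday of February 2015: February 22, 2015.
Last Sunday of March 2015: March 29, 2015.

February 22, 2015; March 29, 2015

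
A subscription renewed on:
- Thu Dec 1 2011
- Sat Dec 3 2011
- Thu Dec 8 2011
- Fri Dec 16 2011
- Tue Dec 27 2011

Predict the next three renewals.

Tue Jan 10 2012, Fri Jan 27 2012, Thu Feb 16 2012

Intervals are 2, 5, 8, 11 days — an arithmetic progression with common difference 3.
Next gap: 14 days. Tue Dec 27 2011 + 14 days = Tue Jan 10 2012.
Next gap: 17 days. Tue Jan 10 2012 + 17 days = Fri Jan 27 2012.
Next gap: 20 days. Fri Jan 27 2012 + 20 days = Thu Feb 16 2012.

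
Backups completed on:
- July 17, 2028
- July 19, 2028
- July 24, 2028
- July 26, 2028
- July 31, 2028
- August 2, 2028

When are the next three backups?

The gap pattern 2, 5, 2, 5, 2 repeats every 2 events.
These are the Mondays and Wednesdays of each week.
Next Monday: August 7, 2028.
The following Wednesday is August 9, 2028.
The following Monday is August 14, 2028.

August 7, 2028; August 9, 2028; August 14, 2028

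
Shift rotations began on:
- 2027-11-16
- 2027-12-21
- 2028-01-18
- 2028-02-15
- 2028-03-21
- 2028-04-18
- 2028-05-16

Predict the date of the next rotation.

These are Tuesdays at 28- or 35-day spacing (35, 28, 28, 35, 28, 28).
The pattern: 3rd Tuesday of the month.
3rd Tuesday of June 2028: 2028-06-20.

2028-06-20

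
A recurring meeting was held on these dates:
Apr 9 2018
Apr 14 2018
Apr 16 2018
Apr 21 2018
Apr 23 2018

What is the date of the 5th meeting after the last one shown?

Every event lands on a Monday or Saturday (gaps cycle 5, 2, 5, 2).
So the schedule is: every Monday and Saturday.
Next Saturday: Apr 28 2018.
Next Monday: Apr 30 2018.
The following Saturday is May 5 2018.
The following Monday is May 7 2018.
The following Saturday is May 12 2018.

May 12 2018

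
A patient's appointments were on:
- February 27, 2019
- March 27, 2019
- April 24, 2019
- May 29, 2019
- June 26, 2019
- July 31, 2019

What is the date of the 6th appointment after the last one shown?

These are Wednesdays with 28, 28, 35, 28, 35-day gaps.
Each is the final Wednesday of its month — May 29, 2019 is past the 28th, so '4th Wednesday' doesn't fit.
August 2019 ends with Wednesday August 28, 2019.
Last Wednesday of September 2019: September 25, 2019.
Last Wednesday of October 2019: October 30, 2019.
Last Wednesday of November 2019: November 27, 2019.
Last Wednesday of December 2019: December 25, 2019.
January 2020 ends with Wednesday January 29, 2020.

January 29, 2020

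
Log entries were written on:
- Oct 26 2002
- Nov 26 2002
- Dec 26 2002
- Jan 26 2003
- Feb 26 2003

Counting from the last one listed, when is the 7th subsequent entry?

Sep 26 2003

Each date is the 26th; the gaps (31, 30, 31, 31) track the month lengths.
The rule is the 26th of each month.
March 2003: Mar 26 2003.
Next: April 2003 → Apr 26 2003.
Next: May 2003 → May 26 2003.
June 2003: Jun 26 2003.
July 2003: Jul 26 2003.
August 2003: Aug 26 2003.
September 2003: Sep 26 2003.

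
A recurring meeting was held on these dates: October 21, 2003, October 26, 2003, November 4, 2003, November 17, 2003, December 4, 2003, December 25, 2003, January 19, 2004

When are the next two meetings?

The spacing grows by 4 each time: 5, 9, 13, 17, 21, 25 days.
Next gap: 29 days. January 19, 2004 + 29 days = February 17, 2004.
Next gap: 33 days. February 17, 2004 + 33 days = March 21, 2004.

February 17, 2004; March 21, 2004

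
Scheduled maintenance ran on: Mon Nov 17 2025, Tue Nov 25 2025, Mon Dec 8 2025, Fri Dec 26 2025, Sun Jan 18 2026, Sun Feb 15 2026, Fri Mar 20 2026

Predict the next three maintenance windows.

Intervals are 8, 13, 18, 23, 28, 33 days — an arithmetic progression with common difference 5.
Next gap: 38 days. Fri Mar 20 2026 + 38 days = Mon Apr 27 2026.
Next gap: 43 days. Mon Apr 27 2026 + 43 days = Tue Jun 9 2026.
Next gap: 48 days. Tue Jun 9 2026 + 48 days = Mon Jul 27 2026.

Mon Apr 27 2026, Tue Jun 9 2026, Mon Jul 27 2026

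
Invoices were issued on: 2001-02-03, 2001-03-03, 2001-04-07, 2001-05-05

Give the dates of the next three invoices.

All dates are Saturdays, 28, 35, 28 days apart.
Specifically, the 1st Saturday of each month.
June 2001 — 1st Saturday is 2001-06-02.
July 2001 — 1st Saturday is 2001-07-07.
1st Saturday of August 2001: 2001-08-04.

2001-06-02, 2001-07-07, 2001-08-04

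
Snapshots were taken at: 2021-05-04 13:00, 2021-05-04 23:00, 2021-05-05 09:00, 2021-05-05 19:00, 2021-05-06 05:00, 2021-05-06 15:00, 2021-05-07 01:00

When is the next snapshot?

Spacing: 10, 10, 10, 10, 10, 10 h — constant 10 h.
2021-05-07 01:00 + 10 h = 2021-05-07 11:00.

2021-05-07 11:00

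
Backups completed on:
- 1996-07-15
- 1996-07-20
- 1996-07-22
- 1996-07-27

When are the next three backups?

Every event lands on a Monday or Saturday (gaps cycle 5, 2, 5).
So the schedule is: every Monday and Saturday.
Next Monday: 1996-07-29.
The following Saturday is 1996-08-03.
The following Monday is 1996-08-05.

1996-07-29, 1996-08-03, 1996-08-05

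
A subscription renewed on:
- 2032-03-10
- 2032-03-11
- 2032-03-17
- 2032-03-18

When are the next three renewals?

2032-03-24, 2032-03-25, 2032-03-31

Every event lands on a Wednesday or Thursday (gaps cycle 1, 6, 1).
So the schedule is: every Wednesday and Thursday.
Next Wednesday: 2032-03-24.
Next Thursday: 2032-03-25.
The following Wednesday is 2032-03-31.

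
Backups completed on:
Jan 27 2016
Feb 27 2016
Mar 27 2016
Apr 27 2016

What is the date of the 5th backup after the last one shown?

Sep 27 2016

Each date is the 27th; the gaps (31, 29, 31) track the month lengths.
The rule is the 27th of each month.
May 2016: May 27 2016.
Next: June 2016 → Jun 27 2016.
Next: July 2016 → Jul 27 2016.
Next: August 2016 → Aug 27 2016.
September 2016: Sep 27 2016.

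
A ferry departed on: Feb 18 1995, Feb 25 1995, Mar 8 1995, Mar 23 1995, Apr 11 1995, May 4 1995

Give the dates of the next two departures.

Gaps: 7, 11, 15, 19, 23 days — each gap is 4 larger than the previous one.
Next gap: 27 days. May 4 1995 + 27 days = May 31 1995.
Next gap: 31 days. May 31 1995 + 31 days = Jul 1 1995.

May 31 1995, Jul 1 1995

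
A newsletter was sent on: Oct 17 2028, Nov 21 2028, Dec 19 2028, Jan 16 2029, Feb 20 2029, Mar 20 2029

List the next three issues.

Apr 17 2029, May 15 2029, Jun 19 2029

These are Tuesdays at 28- or 35-day spacing (35, 28, 28, 35, 28).
The pattern: 3rd Tuesday of the month.
3rd Tuesday of April 2029: Apr 17 2029.
May 2029 — 3rd Tuesday is May 15 2029.
June 2029 — 3rd Tuesday is Jun 19 2029.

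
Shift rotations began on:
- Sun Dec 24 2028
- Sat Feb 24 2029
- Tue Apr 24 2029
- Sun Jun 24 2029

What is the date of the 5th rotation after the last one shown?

Wed Apr 24 2030

The day-of-month is always 24 (62, 59, 61 days between events).
So this recurs on the 24th of every 2 months.
Next: August 2029 → Fri Aug 24 2029.
Next: October 2029 → Wed Oct 24 2029.
Next: December 2029 → Mon Dec 24 2029.
Next: February 2030 → Sun Feb 24 2030.
April 2030: Wed Apr 24 2030.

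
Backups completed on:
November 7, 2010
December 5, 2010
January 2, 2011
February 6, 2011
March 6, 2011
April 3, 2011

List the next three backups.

May 1, 2011; June 5, 2011; July 3, 2011

All dates are Sundays, 28, 28, 35, 28, 28 days apart.
Specifically, the 1st Sunday of each month.
May 2011 — 1st Sunday is May 1, 2011.
1st Sunday of June 2011: June 5, 2011.
1st Sunday of July 2011: July 3, 2011.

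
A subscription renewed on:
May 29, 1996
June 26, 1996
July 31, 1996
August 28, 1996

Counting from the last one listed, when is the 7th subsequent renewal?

March 26, 1997

These are Wednesdays with 28, 35, 28-day gaps.
Each is the final Wednesday of its month — May 29, 1996 is past the 28th, so '4th Wednesday' doesn't fit.
September 1996 ends with Wednesday September 25, 1996.
October 1996 ends with Wednesday October 30, 1996.
November 1996 ends with Wednesday November 27, 1996.
December 1996 ends with Wednesday December 25, 1996.
January 1997 ends with Wednesday January 29, 1997.
Last Wednesday of February 1997: February 26, 1997.
Last Wednesday of March 1997: March 26, 1997.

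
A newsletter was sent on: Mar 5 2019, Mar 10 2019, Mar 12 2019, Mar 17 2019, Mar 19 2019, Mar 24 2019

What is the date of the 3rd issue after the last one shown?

Every event lands on a Tuesday or Sunday (gaps cycle 5, 2, 5, 2, 5).
So the schedule is: every Tuesday and Sunday.
The following Tuesday is Mar 26 2019.
The following Sunday is Mar 31 2019.
Next Tuesday: Apr 2 2019.

Apr 2 2019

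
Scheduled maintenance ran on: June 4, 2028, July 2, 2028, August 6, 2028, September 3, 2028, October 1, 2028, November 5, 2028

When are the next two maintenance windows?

December 3, 2028; January 7, 2029

Gaps: 28, 35, 28, 28, 35 days — a mix of 28 and 35. Every date is a Sunday.
Each is the 1st Sunday of its month.
December 2028 — 1st Sunday is December 3, 2028.
January 2029 — 1st Sunday is January 7, 2029.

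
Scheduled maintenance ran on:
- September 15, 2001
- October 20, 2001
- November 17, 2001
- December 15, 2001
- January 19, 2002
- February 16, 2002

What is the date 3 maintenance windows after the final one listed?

All dates are Saturdays, 35, 28, 28, 35, 28 days apart.
Specifically, the 3rd Saturday of each month.
March 2002 — 3rd Saturday is March 16, 2002.
April 2002 — 3rd Saturday is April 20, 2002.
3rd Saturday of May 2002: May 18, 2002.

May 18, 2002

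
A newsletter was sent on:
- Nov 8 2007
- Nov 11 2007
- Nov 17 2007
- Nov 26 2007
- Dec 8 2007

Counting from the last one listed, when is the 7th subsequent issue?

May 24 2008

Gaps: 3, 6, 9, 12 days — each gap is 3 larger than the previous one.
Next gap: 15 days. Dec 8 2007 + 15 days = Dec 23 2007.
Next gap: 18 days. Dec 23 2007 + 18 days = Jan 10 2008.
Next gap: 21 days. Jan 10 2008 + 21 days = Jan 31 2008.
Next gap: 24 days. Jan 31 2008 + 24 days = Feb 24 2008.
Next gap: 27 days. Feb 24 2008 + 27 days = Mar 22 2008.
Next gap: 30 days. Mar 22 2008 + 30 days = Apr 21 2008.
Next gap: 33 days. Apr 21 2008 + 33 days = May 24 2008.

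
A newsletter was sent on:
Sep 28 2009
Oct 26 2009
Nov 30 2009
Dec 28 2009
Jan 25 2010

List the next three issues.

These are Mondays with 28, 35, 28, 28-day gaps.
Each is the final Monday of its month — Nov 30 2009 is past the 28th, so '4th Monday' doesn't fit.
February 2010 ends with Monday Feb 22 2010.
Last Monday of March 2010: Mar 29 2010.
Last Monday of April 2010: Apr 26 2010.

Feb 22 2010, Mar 29 2010, Apr 26 2010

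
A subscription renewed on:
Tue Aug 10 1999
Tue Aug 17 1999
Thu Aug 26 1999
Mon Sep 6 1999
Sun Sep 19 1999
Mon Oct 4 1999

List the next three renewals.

Thu Oct 21 1999, Tue Nov 9 1999, Tue Nov 30 1999

The spacing grows by 2 each time: 7, 9, 11, 13, 15 days.
Next gap: 17 days. Mon Oct 4 1999 + 17 days = Thu Oct 21 1999.
Next gap: 19 days. Thu Oct 21 1999 + 19 days = Tue Nov 9 1999.
Next gap: 21 days. Tue Nov 9 1999 + 21 days = Tue Nov 30 1999.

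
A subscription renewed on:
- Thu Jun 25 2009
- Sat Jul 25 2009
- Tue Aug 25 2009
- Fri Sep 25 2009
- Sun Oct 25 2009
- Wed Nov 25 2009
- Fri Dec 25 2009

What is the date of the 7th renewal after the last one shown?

Gaps: 30, 31, 31, 30, 31, 30 days — not constant. Every event is on the 25th of the month.
Pattern: the 25th of each month.
Next: January 2010 → Mon Jan 25 2010.
February 2010: Thu Feb 25 2010.
Next: March 2010 → Thu Mar 25 2010.
Next: April 2010 → Sun Apr 25 2010.
May 2010: Tue May 25 2010.
Next: June 2010 → Fri Jun 25 2010.
July 2010: Sun Jul 25 2010.

Sun Jul 25 2010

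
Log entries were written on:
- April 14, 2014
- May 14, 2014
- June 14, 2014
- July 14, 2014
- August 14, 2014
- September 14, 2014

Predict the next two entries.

October 14, 2014; November 14, 2014

Each date is the 14th; the gaps (30, 31, 30, 31, 31) track the month lengths.
The rule is the 14th of each month.
Next: October 2014 → October 14, 2014.
November 2014: November 14, 2014.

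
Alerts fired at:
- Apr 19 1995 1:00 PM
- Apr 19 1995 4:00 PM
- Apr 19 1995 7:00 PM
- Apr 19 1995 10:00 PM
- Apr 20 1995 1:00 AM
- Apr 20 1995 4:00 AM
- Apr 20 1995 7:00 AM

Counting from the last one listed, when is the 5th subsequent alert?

Gaps: 3, 3, 3, 3, 3, 3 hours — each event is 3 hours after the previous one.
Apr 20 1995 7:00 AM + 3 h = Apr 20 1995 10:00 AM.
Apr 20 1995 10:00 AM + 3 h = Apr 20 1995 1:00 PM.
Apr 20 1995 1:00 PM + 3 h = Apr 20 1995 4:00 PM.
Apr 20 1995 4:00 PM + 3 h = Apr 20 1995 7:00 PM.
Apr 20 1995 7:00 PM + 3 h = Apr 20 1995 10:00 PM.

Apr 20 1995 10:00 PM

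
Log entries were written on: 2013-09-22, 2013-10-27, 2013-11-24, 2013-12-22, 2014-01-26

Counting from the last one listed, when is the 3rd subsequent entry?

2014-04-27

These are Sundays at 28- or 35-day spacing (35, 28, 28, 35).
The pattern: 4th Sunday of the month.
February 2014 — 4th Sunday is 2014-02-23.
4th Sunday of March 2014: 2014-03-23.
4th Sunday of April 2014: 2014-04-27.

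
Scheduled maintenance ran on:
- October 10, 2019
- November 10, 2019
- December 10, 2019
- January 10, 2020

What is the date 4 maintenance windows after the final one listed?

Each date is the 10th; the gaps (31, 30, 31) track the month lengths.
The rule is the 10th of each month.
February 2020: February 10, 2020.
March 2020: March 10, 2020.
Next: April 2020 → April 10, 2020.
May 2020: May 10, 2020.

May 10, 2020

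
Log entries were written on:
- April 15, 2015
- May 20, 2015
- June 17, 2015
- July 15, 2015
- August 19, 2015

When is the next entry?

September 16, 2015

Gaps: 35, 28, 28, 35 days — a mix of 28 and 35. Every date is a Wednesday.
Each is the 3rd Wednesday of its month.
3rd Wednesday of September 2015: September 16, 2015.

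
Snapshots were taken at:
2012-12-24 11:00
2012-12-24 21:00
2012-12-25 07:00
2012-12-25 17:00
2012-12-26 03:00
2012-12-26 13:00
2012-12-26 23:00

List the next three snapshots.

2012-12-27 09:00, 2012-12-27 19:00, 2012-12-28 05:00

The interval is a steady 10 hours (10, 10, 10, 10, 10, 10).
2012-12-26 23:00 + 10 h = 2012-12-27 09:00.
2012-12-27 09:00 + 10 h = 2012-12-27 19:00.
2012-12-27 19:00 + 10 h = 2012-12-28 05:00.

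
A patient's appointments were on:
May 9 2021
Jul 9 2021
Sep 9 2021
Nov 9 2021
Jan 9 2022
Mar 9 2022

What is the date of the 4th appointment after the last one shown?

Nov 9 2022

Each date is the 9th; the gaps (61, 62, 61, 61, 59) track the month lengths.
The rule is the 9th of every 2 months.
May 2022: May 9 2022.
July 2022: Jul 9 2022.
September 2022: Sep 9 2022.
Next: November 2022 → Nov 9 2022.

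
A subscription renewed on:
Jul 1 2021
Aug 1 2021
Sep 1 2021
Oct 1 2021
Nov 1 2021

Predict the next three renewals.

Gaps: 31, 31, 30, 31 days — not constant. Every event is on the 1st of the month.
Pattern: the 1st of each month.
December 2021: Dec 1 2021.
January 2022: Jan 1 2022.
February 2022: Feb 1 2022.

Dec 1 2021, Jan 1 2022, Feb 1 2022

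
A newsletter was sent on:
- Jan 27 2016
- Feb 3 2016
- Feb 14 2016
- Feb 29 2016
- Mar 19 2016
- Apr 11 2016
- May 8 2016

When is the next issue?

Jun 8 2016

Gaps: 7, 11, 15, 19, 23, 27 days — each gap is 4 larger than the previous one.
Next gap: 31 days. May 8 2016 + 31 days = Jun 8 2016.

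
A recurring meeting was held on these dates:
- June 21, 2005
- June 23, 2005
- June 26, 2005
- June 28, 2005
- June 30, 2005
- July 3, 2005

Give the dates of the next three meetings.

Gaps: 2, 3, 2, 2, 3 days — not constant, but cyclic with period 3.
The events fall on every Tuesday, Thursday and Sunday.
Next Tuesday: July 5, 2005.
Next Thursday: July 7, 2005.
Next Sunday: July 10, 2005.

July 5, 2005; July 7, 2005; July 10, 2005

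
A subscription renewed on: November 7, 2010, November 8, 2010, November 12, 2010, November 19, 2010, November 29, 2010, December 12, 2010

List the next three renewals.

December 28, 2010; January 16, 2011; February 7, 2011

The spacing grows by 3 each time: 1, 4, 7, 10, 13 days.
Next gap: 16 days. December 12, 2010 + 16 days = December 28, 2010.
Next gap: 19 days. December 28, 2010 + 19 days = January 16, 2011.
Next gap: 22 days. January 16, 2011 + 22 days = February 7, 2011.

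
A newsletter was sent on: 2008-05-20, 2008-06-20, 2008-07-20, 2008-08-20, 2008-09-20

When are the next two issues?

2008-10-20, 2008-11-20

Gaps: 31, 30, 31, 31 days — not constant. Every event is on the 20th of the month.
Pattern: the 20th of each month.
Next: October 2008 → 2008-10-20.
November 2008: 2008-11-20.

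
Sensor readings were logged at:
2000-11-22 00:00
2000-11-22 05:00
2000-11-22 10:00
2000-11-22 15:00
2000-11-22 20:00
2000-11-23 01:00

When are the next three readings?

2000-11-23 06:00, 2000-11-23 11:00, 2000-11-23 16:00

Spacing: 5, 5, 5, 5, 5 h — constant 5 h.
2000-11-23 01:00 + 5 h = 2000-11-23 06:00.
2000-11-23 06:00 + 5 h = 2000-11-23 11:00.
2000-11-23 11:00 + 5 h = 2000-11-23 16:00.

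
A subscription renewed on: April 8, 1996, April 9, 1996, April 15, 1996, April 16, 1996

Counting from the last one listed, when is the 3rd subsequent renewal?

The gap pattern 1, 6, 1 repeats every 2 events.
These are the Mondays and Tuesdays of each week.
The following Monday is April 22, 1996.
Next Tuesday: April 23, 1996.
Next Monday: April 29, 1996.

April 29, 1996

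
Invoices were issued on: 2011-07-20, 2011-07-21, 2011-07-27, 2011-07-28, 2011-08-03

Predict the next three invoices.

Gaps: 1, 6, 1, 6 days — not constant, but cyclic with period 2.
The events fall on every Wednesday and Thursday.
The following Thursday is 2011-08-04.
The following Wednesday is 2011-08-10.
The following Thursday is 2011-08-11.

2011-08-04, 2011-08-10, 2011-08-11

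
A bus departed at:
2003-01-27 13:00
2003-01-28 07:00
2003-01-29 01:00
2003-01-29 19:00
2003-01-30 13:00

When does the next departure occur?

Spacing: 18, 18, 18, 18 h — constant 18 h.
2003-01-30 13:00 + 18 h = 2003-01-31 07:00.

2003-01-31 07:00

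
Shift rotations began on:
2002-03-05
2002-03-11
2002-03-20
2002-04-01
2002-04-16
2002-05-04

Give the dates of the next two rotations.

The spacing grows by 3 each time: 6, 9, 12, 15, 18 days.
Next gap: 21 days. 2002-05-04 + 21 days = 2002-05-25.
Next gap: 24 days. 2002-05-25 + 24 days = 2002-06-18.

2002-05-25, 2002-06-18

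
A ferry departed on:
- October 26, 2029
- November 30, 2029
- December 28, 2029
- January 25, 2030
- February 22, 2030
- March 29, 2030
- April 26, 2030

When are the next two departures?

All Fridays; the gaps (35, 28, 28, 28, 35, 28) vary with month length.
This is the last Friday of each month.
May 2030 ends with Friday May 31, 2030.
Last Friday of June 2030: June 28, 2030.

May 31, 2030; June 28, 2030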